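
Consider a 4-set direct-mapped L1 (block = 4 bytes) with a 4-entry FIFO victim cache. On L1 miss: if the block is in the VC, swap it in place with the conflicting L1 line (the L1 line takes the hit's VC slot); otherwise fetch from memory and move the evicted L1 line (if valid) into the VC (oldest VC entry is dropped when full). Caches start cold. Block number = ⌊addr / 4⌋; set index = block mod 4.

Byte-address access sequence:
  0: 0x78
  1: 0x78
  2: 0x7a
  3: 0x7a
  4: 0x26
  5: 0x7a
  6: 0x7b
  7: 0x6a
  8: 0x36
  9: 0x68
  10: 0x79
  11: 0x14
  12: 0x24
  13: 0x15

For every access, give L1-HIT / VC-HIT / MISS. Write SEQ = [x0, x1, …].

  [0] addr=0x78 blk=30 s=2: MISS | VC []
  [1] addr=0x78 blk=30 s=2: L1-HIT | VC []
  [2] addr=0x7a blk=30 s=2: L1-HIT | VC []
  [3] addr=0x7a blk=30 s=2: L1-HIT | VC []
  [4] addr=0x26 blk=9 s=1: MISS | VC []
  [5] addr=0x7a blk=30 s=2: L1-HIT | VC []
  [6] addr=0x7b blk=30 s=2: L1-HIT | VC []
  [7] addr=0x6a blk=26 s=2: MISS | VC [30]
  [8] addr=0x36 blk=13 s=1: MISS | VC [30, 9]
  [9] addr=0x68 blk=26 s=2: L1-HIT | VC [30, 9]
  [10] addr=0x79 blk=30 s=2: VC-HIT | VC [26, 9]
  [11] addr=0x14 blk=5 s=1: MISS | VC [26, 9, 13]
  [12] addr=0x24 blk=9 s=1: VC-HIT | VC [26, 5, 13]
  [13] addr=0x15 blk=5 s=1: VC-HIT | VC [26, 9, 13]

SEQ = [MISS, L1-HIT, L1-HIT, L1-HIT, MISS, L1-HIT, L1-HIT, MISS, MISS, L1-HIT, VC-HIT, MISS, VC-HIT, VC-HIT]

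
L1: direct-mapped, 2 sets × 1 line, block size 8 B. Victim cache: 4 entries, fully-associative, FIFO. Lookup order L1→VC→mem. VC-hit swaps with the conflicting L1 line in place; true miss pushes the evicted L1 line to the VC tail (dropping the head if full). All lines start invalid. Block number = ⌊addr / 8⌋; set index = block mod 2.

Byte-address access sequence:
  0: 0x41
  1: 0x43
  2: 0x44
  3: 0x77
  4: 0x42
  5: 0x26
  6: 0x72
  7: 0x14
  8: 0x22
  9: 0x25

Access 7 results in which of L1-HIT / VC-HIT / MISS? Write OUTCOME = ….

OUTCOME = MISS

  [0] addr=0x41 blk=8 s=0: MISS | VC []
  [1] addr=0x43 blk=8 s=0: L1-HIT | VC []
  [2] addr=0x44 blk=8 s=0: L1-HIT | VC []
  [3] addr=0x77 blk=14 s=0: MISS | VC [8]
  [4] addr=0x42 blk=8 s=0: VC-HIT | VC [14]
  [5] addr=0x26 blk=4 s=0: MISS | VC [14, 8]
  [6] addr=0x72 blk=14 s=0: VC-HIT | VC [4, 8]
  [7] addr=0x14 blk=2 s=0: MISS | VC [4, 8, 14]
  [8] addr=0x22 blk=4 s=0: VC-HIT | VC [2, 8, 14]
  [9] addr=0x25 blk=4 s=0: L1-HIT | VC [2, 8, 14]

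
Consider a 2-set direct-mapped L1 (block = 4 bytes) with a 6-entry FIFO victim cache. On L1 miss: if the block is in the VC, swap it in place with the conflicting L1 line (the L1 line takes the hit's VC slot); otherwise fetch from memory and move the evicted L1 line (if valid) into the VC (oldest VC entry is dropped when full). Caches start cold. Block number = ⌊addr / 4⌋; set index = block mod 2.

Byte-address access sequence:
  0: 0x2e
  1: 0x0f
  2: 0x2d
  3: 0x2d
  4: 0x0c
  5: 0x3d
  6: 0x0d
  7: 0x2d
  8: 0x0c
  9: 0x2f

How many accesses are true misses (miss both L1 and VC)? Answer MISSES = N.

#0 0x2e→b11/s1 MISS; vc=[]
#1 0xf→b3/s1 MISS; vc=[11]
#2 0x2d→b11/s1 VC-HIT; vc=[3]
#3 0x2d→b11/s1 L1-HIT; vc=[3]
#4 0xc→b3/s1 VC-HIT; vc=[11]
#5 0x3d→b15/s1 MISS; vc=[11,3]
#6 0xd→b3/s1 VC-HIT; vc=[11,15]
#7 0x2d→b11/s1 VC-HIT; vc=[3,15]
#8 0xc→b3/s1 VC-HIT; vc=[11,15]
#9 0x2f→b11/s1 VC-HIT; vc=[3,15]

MISSES = 3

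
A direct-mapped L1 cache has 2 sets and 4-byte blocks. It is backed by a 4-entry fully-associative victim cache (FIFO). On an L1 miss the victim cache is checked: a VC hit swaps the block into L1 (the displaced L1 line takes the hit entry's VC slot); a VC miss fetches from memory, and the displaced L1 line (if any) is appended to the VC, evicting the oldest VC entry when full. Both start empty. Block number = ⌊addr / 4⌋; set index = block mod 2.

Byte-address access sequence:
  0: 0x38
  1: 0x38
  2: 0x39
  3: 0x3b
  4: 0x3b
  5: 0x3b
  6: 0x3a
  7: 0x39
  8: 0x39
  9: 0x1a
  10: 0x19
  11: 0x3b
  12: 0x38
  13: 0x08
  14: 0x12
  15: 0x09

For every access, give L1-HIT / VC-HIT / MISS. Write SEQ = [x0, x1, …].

SEQ = [MISS, L1-HIT, L1-HIT, L1-HIT, L1-HIT, L1-HIT, L1-HIT, L1-HIT, L1-HIT, MISS, L1-HIT, VC-HIT, L1-HIT, MISS, MISS, VC-HIT]

0: 0x38 (blk 14, set 0) → MISS  vc=[]
1: 0x38 (blk 14, set 0) → L1-HIT  vc=[]
2: 0x39 (blk 14, set 0) → L1-HIT  vc=[]
3: 0x3b (blk 14, set 0) → L1-HIT  vc=[]
4: 0x3b (blk 14, set 0) → L1-HIT  vc=[]
5: 0x3b (blk 14, set 0) → L1-HIT  vc=[]
6: 0x3a (blk 14, set 0) → L1-HIT  vc=[]
7: 0x39 (blk 14, set 0) → L1-HIT  vc=[]
8: 0x39 (blk 14, set 0) → L1-HIT  vc=[]
9: 0x1a (blk 6, set 0) → MISS  vc=[14]
10: 0x19 (blk 6, set 0) → L1-HIT  vc=[14]
11: 0x3b (blk 14, set 0) → VC-HIT  vc=[6]
12: 0x38 (blk 14, set 0) → L1-HIT  vc=[6]
13: 0x8 (blk 2, set 0) → MISS  vc=[6, 14]
14: 0x12 (blk 4, set 0) → MISS  vc=[6, 14, 2]
15: 0x9 (blk 2, set 0) → VC-HIT  vc=[6, 14, 4]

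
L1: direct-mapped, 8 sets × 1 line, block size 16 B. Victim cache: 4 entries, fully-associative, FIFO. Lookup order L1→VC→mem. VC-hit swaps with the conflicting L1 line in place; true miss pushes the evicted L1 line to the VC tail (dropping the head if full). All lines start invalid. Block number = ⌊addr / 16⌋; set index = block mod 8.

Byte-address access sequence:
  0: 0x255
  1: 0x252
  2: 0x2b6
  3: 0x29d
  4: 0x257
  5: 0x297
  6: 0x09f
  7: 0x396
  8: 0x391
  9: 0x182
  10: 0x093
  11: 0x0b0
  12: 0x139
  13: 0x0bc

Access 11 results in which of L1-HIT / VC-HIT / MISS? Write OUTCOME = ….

#0 0x255→b37/s5 MISS; vc=[]
#1 0x252→b37/s5 L1-HIT; vc=[]
#2 0x2b6→b43/s3 MISS; vc=[]
#3 0x29d→b41/s1 MISS; vc=[]
#4 0x257→b37/s5 L1-HIT; vc=[]
#5 0x297→b41/s1 L1-HIT; vc=[]
#6 0x9f→b9/s1 MISS; vc=[41]
#7 0x396→b57/s1 MISS; vc=[41,9]
#8 0x391→b57/s1 L1-HIT; vc=[41,9]
#9 0x182→b24/s0 MISS; vc=[41,9]
#10 0x93→b9/s1 VC-HIT; vc=[41,57]
#11 0xb0→b11/s3 MISS; vc=[41,57,43]
#12 0x139→b19/s3 MISS; vc=[41,57,43,11]
#13 0xbc→b11/s3 VC-HIT; vc=[41,57,43,19]

OUTCOME = MISS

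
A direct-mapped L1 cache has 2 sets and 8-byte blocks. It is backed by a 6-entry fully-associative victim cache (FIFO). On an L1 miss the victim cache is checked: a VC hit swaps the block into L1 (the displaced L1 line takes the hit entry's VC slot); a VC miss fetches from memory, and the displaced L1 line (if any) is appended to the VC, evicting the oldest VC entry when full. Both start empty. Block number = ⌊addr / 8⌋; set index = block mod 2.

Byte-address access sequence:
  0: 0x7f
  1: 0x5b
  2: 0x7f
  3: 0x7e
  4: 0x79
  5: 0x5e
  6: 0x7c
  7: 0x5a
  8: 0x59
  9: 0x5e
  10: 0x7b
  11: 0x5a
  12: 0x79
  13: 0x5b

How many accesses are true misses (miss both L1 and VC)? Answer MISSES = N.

MISSES = 2

  [0] addr=0x7f blk=15 s=1: MISS | VC []
  [1] addr=0x5b blk=11 s=1: MISS | VC [15]
  [2] addr=0x7f blk=15 s=1: VC-HIT | VC [11]
  [3] addr=0x7e blk=15 s=1: L1-HIT | VC [11]
  [4] addr=0x79 blk=15 s=1: L1-HIT | VC [11]
  [5] addr=0x5e blk=11 s=1: VC-HIT | VC [15]
  [6] addr=0x7c blk=15 s=1: VC-HIT | VC [11]
  [7] addr=0x5a blk=11 s=1: VC-HIT | VC [15]
  [8] addr=0x59 blk=11 s=1: L1-HIT | VC [15]
  [9] addr=0x5e blk=11 s=1: L1-HIT | VC [15]
  [10] addr=0x7b blk=15 s=1: VC-HIT | VC [11]
  [11] addr=0x5a blk=11 s=1: VC-HIT | VC [15]
  [12] addr=0x79 blk=15 s=1: VC-HIT | VC [11]
  [13] addr=0x5b blk=11 s=1: VC-HIT | VC [15]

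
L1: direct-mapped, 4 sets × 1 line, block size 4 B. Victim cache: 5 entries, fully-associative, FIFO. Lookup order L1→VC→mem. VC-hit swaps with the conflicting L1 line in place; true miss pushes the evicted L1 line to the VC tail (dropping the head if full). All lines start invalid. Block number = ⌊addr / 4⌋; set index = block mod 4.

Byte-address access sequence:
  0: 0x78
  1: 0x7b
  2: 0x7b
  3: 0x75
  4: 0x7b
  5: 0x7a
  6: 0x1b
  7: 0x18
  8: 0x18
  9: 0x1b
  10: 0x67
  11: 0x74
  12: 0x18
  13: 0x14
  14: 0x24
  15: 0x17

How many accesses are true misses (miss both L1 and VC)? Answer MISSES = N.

#0 0x78→b30/s2 MISS; vc=[]
#1 0x7b→b30/s2 L1-HIT; vc=[]
#2 0x7b→b30/s2 L1-HIT; vc=[]
#3 0x75→b29/s1 MISS; vc=[]
#4 0x7b→b30/s2 L1-HIT; vc=[]
#5 0x7a→b30/s2 L1-HIT; vc=[]
#6 0x1b→b6/s2 MISS; vc=[30]
#7 0x18→b6/s2 L1-HIT; vc=[30]
#8 0x18→b6/s2 L1-HIT; vc=[30]
#9 0x1b→b6/s2 L1-HIT; vc=[30]
#10 0x67→b25/s1 MISS; vc=[30,29]
#11 0x74→b29/s1 VC-HIT; vc=[30,25]
#12 0x18→b6/s2 L1-HIT; vc=[30,25]
#13 0x14→b5/s1 MISS; vc=[30,25,29]
#14 0x24→b9/s1 MISS; vc=[30,25,29,5]
#15 0x17→b5/s1 VC-HIT; vc=[30,25,29,9]

MISSES = 6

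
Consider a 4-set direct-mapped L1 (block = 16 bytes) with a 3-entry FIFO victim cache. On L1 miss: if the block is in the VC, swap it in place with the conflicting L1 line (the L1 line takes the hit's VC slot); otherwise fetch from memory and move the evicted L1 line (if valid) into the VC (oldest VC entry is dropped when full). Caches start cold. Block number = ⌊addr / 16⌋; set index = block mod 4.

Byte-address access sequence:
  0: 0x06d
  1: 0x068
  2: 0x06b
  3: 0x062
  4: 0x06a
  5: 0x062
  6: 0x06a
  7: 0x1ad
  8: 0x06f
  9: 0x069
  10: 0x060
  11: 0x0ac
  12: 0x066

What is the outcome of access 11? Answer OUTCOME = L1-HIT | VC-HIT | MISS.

OUTCOME = MISS

#0 0x6d→b6/s2 MISS; vc=[]
#1 0x68→b6/s2 L1-HIT; vc=[]
#2 0x6b→b6/s2 L1-HIT; vc=[]
#3 0x62→b6/s2 L1-HIT; vc=[]
#4 0x6a→b6/s2 L1-HIT; vc=[]
#5 0x62→b6/s2 L1-HIT; vc=[]
#6 0x6a→b6/s2 L1-HIT; vc=[]
#7 0x1ad→b26/s2 MISS; vc=[6]
#8 0x6f→b6/s2 VC-HIT; vc=[26]
#9 0x69→b6/s2 L1-HIT; vc=[26]
#10 0x60→b6/s2 L1-HIT; vc=[26]
#11 0xac→b10/s2 MISS; vc=[26,6]
#12 0x66→b6/s2 VC-HIT; vc=[26,10]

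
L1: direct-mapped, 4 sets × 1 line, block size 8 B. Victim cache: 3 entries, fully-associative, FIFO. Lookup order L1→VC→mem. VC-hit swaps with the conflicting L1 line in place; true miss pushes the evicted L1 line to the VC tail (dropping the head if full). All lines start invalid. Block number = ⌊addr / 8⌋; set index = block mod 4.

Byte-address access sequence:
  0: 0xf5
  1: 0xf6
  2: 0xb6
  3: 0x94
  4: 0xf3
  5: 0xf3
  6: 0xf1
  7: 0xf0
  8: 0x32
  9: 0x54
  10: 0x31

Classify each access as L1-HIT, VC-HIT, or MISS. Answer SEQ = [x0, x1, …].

SEQ = [MISS, L1-HIT, MISS, MISS, VC-HIT, L1-HIT, L1-HIT, L1-HIT, MISS, MISS, VC-HIT]

  [0] addr=0xf5 blk=30 s=2: MISS | VC []
  [1] addr=0xf6 blk=30 s=2: L1-HIT | VC []
  [2] addr=0xb6 blk=22 s=2: MISS | VC [30]
  [3] addr=0x94 blk=18 s=2: MISS | VC [30, 22]
  [4] addr=0xf3 blk=30 s=2: VC-HIT | VC [18, 22]
  [5] addr=0xf3 blk=30 s=2: L1-HIT | VC [18, 22]
  [6] addr=0xf1 blk=30 s=2: L1-HIT | VC [18, 22]
  [7] addr=0xf0 blk=30 s=2: L1-HIT | VC [18, 22]
  [8] addr=0x32 blk=6 s=2: MISS | VC [18, 22, 30]
  [9] addr=0x54 blk=10 s=2: MISS | VC [22, 30, 6]
  [10] addr=0x31 blk=6 s=2: VC-HIT | VC [22, 30, 10]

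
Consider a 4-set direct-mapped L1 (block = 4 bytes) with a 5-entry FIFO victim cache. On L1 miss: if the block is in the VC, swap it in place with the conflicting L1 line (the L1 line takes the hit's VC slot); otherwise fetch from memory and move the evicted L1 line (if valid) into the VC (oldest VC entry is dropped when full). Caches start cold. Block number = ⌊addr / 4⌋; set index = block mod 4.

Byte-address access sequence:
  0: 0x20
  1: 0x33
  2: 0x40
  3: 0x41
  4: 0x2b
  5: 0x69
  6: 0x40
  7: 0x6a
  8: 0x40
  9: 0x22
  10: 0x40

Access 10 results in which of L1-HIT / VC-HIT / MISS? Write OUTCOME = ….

  [0] addr=0x20 blk=8 s=0: MISS | VC []
  [1] addr=0x33 blk=12 s=0: MISS | VC [8]
  [2] addr=0x40 blk=16 s=0: MISS | VC [8, 12]
  [3] addr=0x41 blk=16 s=0: L1-HIT | VC [8, 12]
  [4] addr=0x2b blk=10 s=2: MISS | VC [8, 12]
  [5] addr=0x69 blk=26 s=2: MISS | VC [8, 12, 10]
  [6] addr=0x40 blk=16 s=0: L1-HIT | VC [8, 12, 10]
  [7] addr=0x6a blk=26 s=2: L1-HIT | VC [8, 12, 10]
  [8] addr=0x40 blk=16 s=0: L1-HIT | VC [8, 12, 10]
  [9] addr=0x22 blk=8 s=0: VC-HIT | VC [16, 12, 10]
  [10] addr=0x40 blk=16 s=0: VC-HIT | VC [8, 12, 10]

OUTCOME = VC-HIT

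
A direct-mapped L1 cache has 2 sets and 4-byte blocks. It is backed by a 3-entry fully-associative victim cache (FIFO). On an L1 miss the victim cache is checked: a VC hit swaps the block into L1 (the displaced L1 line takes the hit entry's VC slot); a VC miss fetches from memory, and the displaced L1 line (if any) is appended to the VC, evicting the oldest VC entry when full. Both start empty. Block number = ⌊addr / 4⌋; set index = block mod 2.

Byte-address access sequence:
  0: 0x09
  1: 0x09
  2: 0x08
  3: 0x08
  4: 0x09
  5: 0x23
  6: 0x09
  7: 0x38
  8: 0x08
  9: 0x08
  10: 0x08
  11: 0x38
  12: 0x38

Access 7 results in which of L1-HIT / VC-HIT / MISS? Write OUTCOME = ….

  [0] addr=0x9 blk=2 s=0: MISS | VC []
  [1] addr=0x9 blk=2 s=0: L1-HIT | VC []
  [2] addr=0x8 blk=2 s=0: L1-HIT | VC []
  [3] addr=0x8 blk=2 s=0: L1-HIT | VC []
  [4] addr=0x9 blk=2 s=0: L1-HIT | VC []
  [5] addr=0x23 blk=8 s=0: MISS | VC [2]
  [6] addr=0x9 blk=2 s=0: VC-HIT | VC [8]
  [7] addr=0x38 blk=14 s=0: MISS | VC [8, 2]
  [8] addr=0x8 blk=2 s=0: VC-HIT | VC [8, 14]
  [9] addr=0x8 blk=2 s=0: L1-HIT | VC [8, 14]
  [10] addr=0x8 blk=2 s=0: L1-HIT | VC [8, 14]
  [11] addr=0x38 blk=14 s=0: VC-HIT | VC [8, 2]
  [12] addr=0x38 blk=14 s=0: L1-HIT | VC [8, 2]

OUTCOME = MISS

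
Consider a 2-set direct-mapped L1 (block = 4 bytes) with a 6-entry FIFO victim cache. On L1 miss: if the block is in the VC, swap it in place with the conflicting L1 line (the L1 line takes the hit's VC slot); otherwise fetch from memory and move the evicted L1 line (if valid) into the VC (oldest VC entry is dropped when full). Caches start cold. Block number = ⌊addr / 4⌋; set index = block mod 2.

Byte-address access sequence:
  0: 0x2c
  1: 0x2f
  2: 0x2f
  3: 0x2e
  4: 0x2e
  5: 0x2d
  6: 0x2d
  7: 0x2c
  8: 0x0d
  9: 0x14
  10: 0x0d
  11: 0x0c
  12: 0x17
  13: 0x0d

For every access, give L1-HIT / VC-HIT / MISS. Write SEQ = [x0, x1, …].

SEQ = [MISS, L1-HIT, L1-HIT, L1-HIT, L1-HIT, L1-HIT, L1-HIT, L1-HIT, MISS, MISS, VC-HIT, L1-HIT, VC-HIT, VC-HIT]

  [0] addr=0x2c blk=11 s=1: MISS | VC []
  [1] addr=0x2f blk=11 s=1: L1-HIT | VC []
  [2] addr=0x2f blk=11 s=1: L1-HIT | VC []
  [3] addr=0x2e blk=11 s=1: L1-HIT | VC []
  [4] addr=0x2e blk=11 s=1: L1-HIT | VC []
  [5] addr=0x2d blk=11 s=1: L1-HIT | VC []
  [6] addr=0x2d blk=11 s=1: L1-HIT | VC []
  [7] addr=0x2c blk=11 s=1: L1-HIT | VC []
  [8] addr=0xd blk=3 s=1: MISS | VC [11]
  [9] addr=0x14 blk=5 s=1: MISS | VC [11, 3]
  [10] addr=0xd blk=3 s=1: VC-HIT | VC [11, 5]
  [11] addr=0xc blk=3 s=1: L1-HIT | VC [11, 5]
  [12] addr=0x17 blk=5 s=1: VC-HIT | VC [11, 3]
  [13] addr=0xd blk=3 s=1: VC-HIT | VC [11, 5]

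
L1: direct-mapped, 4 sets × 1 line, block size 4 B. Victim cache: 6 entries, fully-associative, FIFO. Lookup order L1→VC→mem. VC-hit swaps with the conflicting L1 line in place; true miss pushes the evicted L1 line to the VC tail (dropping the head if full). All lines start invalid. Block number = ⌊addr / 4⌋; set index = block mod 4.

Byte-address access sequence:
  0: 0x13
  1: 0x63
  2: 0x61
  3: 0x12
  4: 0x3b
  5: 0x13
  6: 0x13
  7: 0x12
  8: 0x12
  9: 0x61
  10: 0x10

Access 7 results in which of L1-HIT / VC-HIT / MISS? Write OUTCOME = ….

0: 0x13 (blk 4, set 0) → MISS  vc=[]
1: 0x63 (blk 24, set 0) → MISS  vc=[4]
2: 0x61 (blk 24, set 0) → L1-HIT  vc=[4]
3: 0x12 (blk 4, set 0) → VC-HIT  vc=[24]
4: 0x3b (blk 14, set 2) → MISS  vc=[24]
5: 0x13 (blk 4, set 0) → L1-HIT  vc=[24]
6: 0x13 (blk 4, set 0) → L1-HIT  vc=[24]
7: 0x12 (blk 4, set 0) → L1-HIT  vc=[24]
8: 0x12 (blk 4, set 0) → L1-HIT  vc=[24]
9: 0x61 (blk 24, set 0) → VC-HIT  vc=[4]
10: 0x10 (blk 4, set 0) → VC-HIT  vc=[24]

OUTCOME = L1-HIT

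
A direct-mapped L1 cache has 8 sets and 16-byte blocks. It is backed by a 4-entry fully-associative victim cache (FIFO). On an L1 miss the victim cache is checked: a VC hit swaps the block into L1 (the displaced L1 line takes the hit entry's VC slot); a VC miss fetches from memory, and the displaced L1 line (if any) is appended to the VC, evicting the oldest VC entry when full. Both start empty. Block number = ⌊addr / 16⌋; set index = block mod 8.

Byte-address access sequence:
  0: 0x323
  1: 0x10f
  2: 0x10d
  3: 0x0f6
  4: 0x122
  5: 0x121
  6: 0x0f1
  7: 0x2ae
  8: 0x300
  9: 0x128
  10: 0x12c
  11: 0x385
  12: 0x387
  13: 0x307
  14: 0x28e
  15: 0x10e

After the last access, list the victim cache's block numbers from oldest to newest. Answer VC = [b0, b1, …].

VC = [42, 40, 56, 48]

  [0] addr=0x323 blk=50 s=2: MISS | VC []
  [1] addr=0x10f blk=16 s=0: MISS | VC []
  [2] addr=0x10d blk=16 s=0: L1-HIT | VC []
  [3] addr=0xf6 blk=15 s=7: MISS | VC []
  [4] addr=0x122 blk=18 s=2: MISS | VC [50]
  [5] addr=0x121 blk=18 s=2: L1-HIT | VC [50]
  [6] addr=0xf1 blk=15 s=7: L1-HIT | VC [50]
  [7] addr=0x2ae blk=42 s=2: MISS | VC [50, 18]
  [8] addr=0x300 blk=48 s=0: MISS | VC [50, 18, 16]
  [9] addr=0x128 blk=18 s=2: VC-HIT | VC [50, 42, 16]
  [10] addr=0x12c blk=18 s=2: L1-HIT | VC [50, 42, 16]
  [11] addr=0x385 blk=56 s=0: MISS | VC [50, 42, 16, 48]
  [12] addr=0x387 blk=56 s=0: L1-HIT | VC [50, 42, 16, 48]
  [13] addr=0x307 blk=48 s=0: VC-HIT | VC [50, 42, 16, 56]
  [14] addr=0x28e blk=40 s=0: MISS | VC [42, 16, 56, 48]
  [15] addr=0x10e blk=16 s=0: VC-HIT | VC [42, 40, 56, 48]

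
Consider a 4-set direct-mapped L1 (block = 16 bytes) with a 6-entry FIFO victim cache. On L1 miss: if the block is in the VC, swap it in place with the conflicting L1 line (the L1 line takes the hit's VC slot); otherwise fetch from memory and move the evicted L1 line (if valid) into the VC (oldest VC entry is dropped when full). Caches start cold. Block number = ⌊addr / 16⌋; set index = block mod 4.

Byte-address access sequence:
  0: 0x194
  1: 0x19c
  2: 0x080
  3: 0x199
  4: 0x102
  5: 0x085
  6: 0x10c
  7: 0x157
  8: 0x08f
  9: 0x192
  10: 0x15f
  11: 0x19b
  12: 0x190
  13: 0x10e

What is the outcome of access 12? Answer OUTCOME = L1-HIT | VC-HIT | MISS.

0: 0x194 (blk 25, set 1) → MISS  vc=[]
1: 0x19c (blk 25, set 1) → L1-HIT  vc=[]
2: 0x80 (blk 8, set 0) → MISS  vc=[]
3: 0x199 (blk 25, set 1) → L1-HIT  vc=[]
4: 0x102 (blk 16, set 0) → MISS  vc=[8]
5: 0x85 (blk 8, set 0) → VC-HIT  vc=[16]
6: 0x10c (blk 16, set 0) → VC-HIT  vc=[8]
7: 0x157 (blk 21, set 1) → MISS  vc=[8, 25]
8: 0x8f (blk 8, set 0) → VC-HIT  vc=[16, 25]
9: 0x192 (blk 25, set 1) → VC-HIT  vc=[16, 21]
10: 0x15f (blk 21, set 1) → VC-HIT  vc=[16, 25]
11: 0x19b (blk 25, set 1) → VC-HIT  vc=[16, 21]
12: 0x190 (blk 25, set 1) → L1-HIT  vc=[16, 21]
13: 0x10e (blk 16, set 0) → VC-HIT  vc=[8, 21]

OUTCOME = L1-HIT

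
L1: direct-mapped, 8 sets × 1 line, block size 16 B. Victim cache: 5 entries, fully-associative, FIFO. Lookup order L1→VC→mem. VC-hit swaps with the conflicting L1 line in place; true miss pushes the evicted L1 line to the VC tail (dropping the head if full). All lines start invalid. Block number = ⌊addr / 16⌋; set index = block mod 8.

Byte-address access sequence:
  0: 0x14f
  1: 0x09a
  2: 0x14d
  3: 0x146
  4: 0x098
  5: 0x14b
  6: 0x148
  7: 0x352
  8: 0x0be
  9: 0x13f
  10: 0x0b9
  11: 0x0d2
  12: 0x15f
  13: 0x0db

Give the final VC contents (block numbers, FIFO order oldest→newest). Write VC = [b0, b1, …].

VC = [19, 53, 21]

  [0] addr=0x14f blk=20 s=4: MISS | VC []
  [1] addr=0x9a blk=9 s=1: MISS | VC []
  [2] addr=0x14d blk=20 s=4: L1-HIT | VC []
  [3] addr=0x146 blk=20 s=4: L1-HIT | VC []
  [4] addr=0x98 blk=9 s=1: L1-HIT | VC []
  [5] addr=0x14b blk=20 s=4: L1-HIT | VC []
  [6] addr=0x148 blk=20 s=4: L1-HIT | VC []
  [7] addr=0x352 blk=53 s=5: MISS | VC []
  [8] addr=0xbe blk=11 s=3: MISS | VC []
  [9] addr=0x13f blk=19 s=3: MISS | VC [11]
  [10] addr=0xb9 blk=11 s=3: VC-HIT | VC [19]
  [11] addr=0xd2 blk=13 s=5: MISS | VC [19, 53]
  [12] addr=0x15f blk=21 s=5: MISS | VC [19, 53, 13]
  [13] addr=0xdb blk=13 s=5: VC-HIT | VC [19, 53, 21]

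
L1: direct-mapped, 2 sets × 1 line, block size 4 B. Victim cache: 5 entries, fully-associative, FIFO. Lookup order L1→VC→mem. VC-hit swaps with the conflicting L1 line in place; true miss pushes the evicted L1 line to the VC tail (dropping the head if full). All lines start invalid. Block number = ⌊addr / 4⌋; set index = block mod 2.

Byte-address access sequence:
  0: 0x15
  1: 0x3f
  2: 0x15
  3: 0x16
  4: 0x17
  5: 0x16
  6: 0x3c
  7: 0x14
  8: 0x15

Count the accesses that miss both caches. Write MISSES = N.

0: 0x15 (blk 5, set 1) → MISS  vc=[]
1: 0x3f (blk 15, set 1) → MISS  vc=[5]
2: 0x15 (blk 5, set 1) → VC-HIT  vc=[15]
3: 0x16 (blk 5, set 1) → L1-HIT  vc=[15]
4: 0x17 (blk 5, set 1) → L1-HIT  vc=[15]
5: 0x16 (blk 5, set 1) → L1-HIT  vc=[15]
6: 0x3c (blk 15, set 1) → VC-HIT  vc=[5]
7: 0x14 (blk 5, set 1) → VC-HIT  vc=[15]
8: 0x15 (blk 5, set 1) → L1-HIT  vc=[15]

MISSES = 2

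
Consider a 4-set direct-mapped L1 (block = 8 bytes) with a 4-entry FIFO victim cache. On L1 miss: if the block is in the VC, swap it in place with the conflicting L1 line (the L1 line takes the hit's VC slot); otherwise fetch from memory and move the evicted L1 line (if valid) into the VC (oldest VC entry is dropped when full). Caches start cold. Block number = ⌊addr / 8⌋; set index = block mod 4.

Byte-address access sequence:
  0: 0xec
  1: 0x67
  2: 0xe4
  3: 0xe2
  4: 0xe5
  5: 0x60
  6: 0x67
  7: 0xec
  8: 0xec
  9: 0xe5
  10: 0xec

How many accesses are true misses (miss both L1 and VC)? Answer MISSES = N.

MISSES = 3

0: 0xec (blk 29, set 1) → MISS  vc=[]
1: 0x67 (blk 12, set 0) → MISS  vc=[]
2: 0xe4 (blk 28, set 0) → MISS  vc=[12]
3: 0xe2 (blk 28, set 0) → L1-HIT  vc=[12]
4: 0xe5 (blk 28, set 0) → L1-HIT  vc=[12]
5: 0x60 (blk 12, set 0) → VC-HIT  vc=[28]
6: 0x67 (blk 12, set 0) → L1-HIT  vc=[28]
7: 0xec (blk 29, set 1) → L1-HIT  vc=[28]
8: 0xec (blk 29, set 1) → L1-HIT  vc=[28]
9: 0xe5 (blk 28, set 0) → VC-HIT  vc=[12]
10: 0xec (blk 29, set 1) → L1-HIT  vc=[12]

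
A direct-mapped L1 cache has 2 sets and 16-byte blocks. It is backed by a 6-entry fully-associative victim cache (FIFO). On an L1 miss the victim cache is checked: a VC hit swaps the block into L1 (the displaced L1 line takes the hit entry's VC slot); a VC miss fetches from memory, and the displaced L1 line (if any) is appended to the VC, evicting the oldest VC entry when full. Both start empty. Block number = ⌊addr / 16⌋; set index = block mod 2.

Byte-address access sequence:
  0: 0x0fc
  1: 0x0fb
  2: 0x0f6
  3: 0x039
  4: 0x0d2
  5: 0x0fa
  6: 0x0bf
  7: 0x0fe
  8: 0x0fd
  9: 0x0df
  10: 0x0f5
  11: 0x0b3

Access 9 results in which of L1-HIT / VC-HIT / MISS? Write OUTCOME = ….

OUTCOME = VC-HIT

  [0] addr=0xfc blk=15 s=1: MISS | VC []
  [1] addr=0xfb blk=15 s=1: L1-HIT | VC []
  [2] addr=0xf6 blk=15 s=1: L1-HIT | VC []
  [3] addr=0x39 blk=3 s=1: MISS | VC [15]
  [4] addr=0xd2 blk=13 s=1: MISS | VC [15, 3]
  [5] addr=0xfa blk=15 s=1: VC-HIT | VC [13, 3]
  [6] addr=0xbf blk=11 s=1: MISS | VC [13, 3, 15]
  [7] addr=0xfe blk=15 s=1: VC-HIT | VC [13, 3, 11]
  [8] addr=0xfd blk=15 s=1: L1-HIT | VC [13, 3, 11]
  [9] addr=0xdf blk=13 s=1: VC-HIT | VC [15, 3, 11]
  [10] addr=0xf5 blk=15 s=1: VC-HIT | VC [13, 3, 11]
  [11] addr=0xb3 blk=11 s=1: VC-HIT | VC [13, 3, 15]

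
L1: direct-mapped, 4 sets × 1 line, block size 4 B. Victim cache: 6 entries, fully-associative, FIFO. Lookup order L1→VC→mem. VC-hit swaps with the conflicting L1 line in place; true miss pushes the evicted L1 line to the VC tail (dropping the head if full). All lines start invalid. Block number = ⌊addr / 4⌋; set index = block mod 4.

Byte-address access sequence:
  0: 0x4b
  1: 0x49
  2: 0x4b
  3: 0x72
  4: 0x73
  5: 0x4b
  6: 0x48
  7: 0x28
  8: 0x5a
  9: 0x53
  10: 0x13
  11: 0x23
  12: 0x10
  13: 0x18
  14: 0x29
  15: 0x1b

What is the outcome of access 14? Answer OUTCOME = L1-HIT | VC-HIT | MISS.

#0 0x4b→b18/s2 MISS; vc=[]
#1 0x49→b18/s2 L1-HIT; vc=[]
#2 0x4b→b18/s2 L1-HIT; vc=[]
#3 0x72→b28/s0 MISS; vc=[]
#4 0x73→b28/s0 L1-HIT; vc=[]
#5 0x4b→b18/s2 L1-HIT; vc=[]
#6 0x48→b18/s2 L1-HIT; vc=[]
#7 0x28→b10/s2 MISS; vc=[18]
#8 0x5a→b22/s2 MISS; vc=[18,10]
#9 0x53→b20/s0 MISS; vc=[18,10,28]
#10 0x13→b4/s0 MISS; vc=[18,10,28,20]
#11 0x23→b8/s0 MISS; vc=[18,10,28,20,4]
#12 0x10→b4/s0 VC-HIT; vc=[18,10,28,20,8]
#13 0x18→b6/s2 MISS; vc=[18,10,28,20,8,22]
#14 0x29→b10/s2 VC-HIT; vc=[18,6,28,20,8,22]
#15 0x1b→b6/s2 VC-HIT; vc=[18,10,28,20,8,22]

OUTCOME = VC-HIT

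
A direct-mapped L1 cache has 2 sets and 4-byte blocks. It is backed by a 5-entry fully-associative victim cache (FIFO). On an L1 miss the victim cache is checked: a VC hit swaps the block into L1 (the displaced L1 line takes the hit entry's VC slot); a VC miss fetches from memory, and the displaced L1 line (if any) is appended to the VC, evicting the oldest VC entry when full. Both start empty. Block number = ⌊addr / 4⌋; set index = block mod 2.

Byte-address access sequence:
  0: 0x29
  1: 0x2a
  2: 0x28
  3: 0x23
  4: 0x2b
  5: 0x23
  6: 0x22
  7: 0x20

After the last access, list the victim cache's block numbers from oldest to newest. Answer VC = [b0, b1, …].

VC = [10]

  [0] addr=0x29 blk=10 s=0: MISS | VC []
  [1] addr=0x2a blk=10 s=0: L1-HIT | VC []
  [2] addr=0x28 blk=10 s=0: L1-HIT | VC []
  [3] addr=0x23 blk=8 s=0: MISS | VC [10]
  [4] addr=0x2b blk=10 s=0: VC-HIT | VC [8]
  [5] addr=0x23 blk=8 s=0: VC-HIT | VC [10]
  [6] addr=0x22 blk=8 s=0: L1-HIT | VC [10]
  [7] addr=0x20 blk=8 s=0: L1-HIT | VC [10]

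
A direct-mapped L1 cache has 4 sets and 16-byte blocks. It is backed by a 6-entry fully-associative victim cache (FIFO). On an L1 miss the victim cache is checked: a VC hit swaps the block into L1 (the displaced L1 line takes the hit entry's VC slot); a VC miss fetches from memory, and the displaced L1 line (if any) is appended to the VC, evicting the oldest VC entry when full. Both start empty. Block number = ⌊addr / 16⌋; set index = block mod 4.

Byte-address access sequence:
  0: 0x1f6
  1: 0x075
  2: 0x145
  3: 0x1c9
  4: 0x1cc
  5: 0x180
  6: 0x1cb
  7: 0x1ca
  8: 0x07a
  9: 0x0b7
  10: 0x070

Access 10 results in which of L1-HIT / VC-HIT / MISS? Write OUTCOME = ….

OUTCOME = VC-HIT

0: 0x1f6 (blk 31, set 3) → MISS  vc=[]
1: 0x75 (blk 7, set 3) → MISS  vc=[31]
2: 0x145 (blk 20, set 0) → MISS  vc=[31]
3: 0x1c9 (blk 28, set 0) → MISS  vc=[31, 20]
4: 0x1cc (blk 28, set 0) → L1-HIT  vc=[31, 20]
5: 0x180 (blk 24, set 0) → MISS  vc=[31, 20, 28]
6: 0x1cb (blk 28, set 0) → VC-HIT  vc=[31, 20, 24]
7: 0x1ca (blk 28, set 0) → L1-HIT  vc=[31, 20, 24]
8: 0x7a (blk 7, set 3) → L1-HIT  vc=[31, 20, 24]
9: 0xb7 (blk 11, set 3) → MISS  vc=[31, 20, 24, 7]
10: 0x70 (blk 7, set 3) → VC-HIT  vc=[31, 20, 24, 11]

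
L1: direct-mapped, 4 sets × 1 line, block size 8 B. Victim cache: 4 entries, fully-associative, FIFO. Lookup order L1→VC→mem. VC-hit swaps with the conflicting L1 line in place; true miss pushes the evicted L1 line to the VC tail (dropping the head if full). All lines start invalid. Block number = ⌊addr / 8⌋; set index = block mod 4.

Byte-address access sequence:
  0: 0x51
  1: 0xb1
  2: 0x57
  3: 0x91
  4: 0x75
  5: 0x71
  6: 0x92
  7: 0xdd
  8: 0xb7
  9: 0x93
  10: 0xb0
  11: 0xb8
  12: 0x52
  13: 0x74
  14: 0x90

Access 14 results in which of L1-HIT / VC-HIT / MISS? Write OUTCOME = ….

0: 0x51 (blk 10, set 2) → MISS  vc=[]
1: 0xb1 (blk 22, set 2) → MISS  vc=[10]
2: 0x57 (blk 10, set 2) → VC-HIT  vc=[22]
3: 0x91 (blk 18, set 2) → MISS  vc=[22, 10]
4: 0x75 (blk 14, set 2) → MISS  vc=[22, 10, 18]
5: 0x71 (blk 14, set 2) → L1-HIT  vc=[22, 10, 18]
6: 0x92 (blk 18, set 2) → VC-HIT  vc=[22, 10, 14]
7: 0xdd (blk 27, set 3) → MISS  vc=[22, 10, 14]
8: 0xb7 (blk 22, set 2) → VC-HIT  vc=[18, 10, 14]
9: 0x93 (blk 18, set 2) → VC-HIT  vc=[22, 10, 14]
10: 0xb0 (blk 22, set 2) → VC-HIT  vc=[18, 10, 14]
11: 0xb8 (blk 23, set 3) → MISS  vc=[18, 10, 14, 27]
12: 0x52 (blk 10, set 2) → VC-HIT  vc=[18, 22, 14, 27]
13: 0x74 (blk 14, set 2) → VC-HIT  vc=[18, 22, 10, 27]
14: 0x90 (blk 18, set 2) → VC-HIT  vc=[14, 22, 10, 27]

OUTCOME = VC-HIT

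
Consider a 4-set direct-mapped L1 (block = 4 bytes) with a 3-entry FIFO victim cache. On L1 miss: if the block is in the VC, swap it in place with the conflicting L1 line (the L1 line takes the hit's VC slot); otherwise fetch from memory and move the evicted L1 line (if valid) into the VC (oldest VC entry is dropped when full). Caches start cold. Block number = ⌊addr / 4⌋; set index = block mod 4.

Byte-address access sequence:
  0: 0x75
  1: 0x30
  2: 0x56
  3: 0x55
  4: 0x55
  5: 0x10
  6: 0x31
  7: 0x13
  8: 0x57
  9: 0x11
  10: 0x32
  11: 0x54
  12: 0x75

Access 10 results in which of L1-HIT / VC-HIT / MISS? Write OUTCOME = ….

  [0] addr=0x75 blk=29 s=1: MISS | VC []
  [1] addr=0x30 blk=12 s=0: MISS | VC []
  [2] addr=0x56 blk=21 s=1: MISS | VC [29]
  [3] addr=0x55 blk=21 s=1: L1-HIT | VC [29]
  [4] addr=0x55 blk=21 s=1: L1-HIT | VC [29]
  [5] addr=0x10 blk=4 s=0: MISS | VC [29, 12]
  [6] addr=0x31 blk=12 s=0: VC-HIT | VC [29, 4]
  [7] addr=0x13 blk=4 s=0: VC-HIT | VC [29, 12]
  [8] addr=0x57 blk=21 s=1: L1-HIT | VC [29, 12]
  [9] addr=0x11 blk=4 s=0: L1-HIT | VC [29, 12]
  [10] addr=0x32 blk=12 s=0: VC-HIT | VC [29, 4]
  [11] addr=0x54 blk=21 s=1: L1-HIT | VC [29, 4]
  [12] addr=0x75 blk=29 s=1: VC-HIT | VC [21, 4]

OUTCOME = VC-HIT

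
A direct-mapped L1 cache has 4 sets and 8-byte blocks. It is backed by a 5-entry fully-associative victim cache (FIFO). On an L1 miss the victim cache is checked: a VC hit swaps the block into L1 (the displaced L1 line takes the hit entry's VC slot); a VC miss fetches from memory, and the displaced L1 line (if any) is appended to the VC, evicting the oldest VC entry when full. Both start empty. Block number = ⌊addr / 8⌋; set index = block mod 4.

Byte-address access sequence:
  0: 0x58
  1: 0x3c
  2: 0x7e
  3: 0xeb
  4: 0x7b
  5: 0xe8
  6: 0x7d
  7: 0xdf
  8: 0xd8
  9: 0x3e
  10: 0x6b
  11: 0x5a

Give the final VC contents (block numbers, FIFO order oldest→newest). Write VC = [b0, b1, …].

VC = [7, 27, 15, 29]

  [0] addr=0x58 blk=11 s=3: MISS | VC []
  [1] addr=0x3c blk=7 s=3: MISS | VC [11]
  [2] addr=0x7e blk=15 s=3: MISS | VC [11, 7]
  [3] addr=0xeb blk=29 s=1: MISS | VC [11, 7]
  [4] addr=0x7b blk=15 s=3: L1-HIT | VC [11, 7]
  [5] addr=0xe8 blk=29 s=1: L1-HIT | VC [11, 7]
  [6] addr=0x7d blk=15 s=3: L1-HIT | VC [11, 7]
  [7] addr=0xdf blk=27 s=3: MISS | VC [11, 7, 15]
  [8] addr=0xd8 blk=27 s=3: L1-HIT | VC [11, 7, 15]
  [9] addr=0x3e blk=7 s=3: VC-HIT | VC [11, 27, 15]
  [10] addr=0x6b blk=13 s=1: MISS | VC [11, 27, 15, 29]
  [11] addr=0x5a blk=11 s=3: VC-HIT | VC [7, 27, 15, 29]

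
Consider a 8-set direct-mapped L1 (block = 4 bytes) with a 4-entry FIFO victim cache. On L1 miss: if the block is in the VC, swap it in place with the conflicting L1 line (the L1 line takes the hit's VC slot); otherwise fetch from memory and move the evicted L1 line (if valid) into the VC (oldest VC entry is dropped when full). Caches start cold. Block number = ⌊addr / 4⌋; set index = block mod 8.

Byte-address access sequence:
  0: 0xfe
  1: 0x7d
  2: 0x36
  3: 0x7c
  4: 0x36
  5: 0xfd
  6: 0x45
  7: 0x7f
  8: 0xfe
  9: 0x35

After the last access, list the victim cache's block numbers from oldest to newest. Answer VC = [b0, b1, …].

VC = [31]

#0 0xfe→b63/s7 MISS; vc=[]
#1 0x7d→b31/s7 MISS; vc=[63]
#2 0x36→b13/s5 MISS; vc=[63]
#3 0x7c→b31/s7 L1-HIT; vc=[63]
#4 0x36→b13/s5 L1-HIT; vc=[63]
#5 0xfd→b63/s7 VC-HIT; vc=[31]
#6 0x45→b17/s1 MISS; vc=[31]
#7 0x7f→b31/s7 VC-HIT; vc=[63]
#8 0xfe→b63/s7 VC-HIT; vc=[31]
#9 0x35→b13/s5 L1-HIT; vc=[31]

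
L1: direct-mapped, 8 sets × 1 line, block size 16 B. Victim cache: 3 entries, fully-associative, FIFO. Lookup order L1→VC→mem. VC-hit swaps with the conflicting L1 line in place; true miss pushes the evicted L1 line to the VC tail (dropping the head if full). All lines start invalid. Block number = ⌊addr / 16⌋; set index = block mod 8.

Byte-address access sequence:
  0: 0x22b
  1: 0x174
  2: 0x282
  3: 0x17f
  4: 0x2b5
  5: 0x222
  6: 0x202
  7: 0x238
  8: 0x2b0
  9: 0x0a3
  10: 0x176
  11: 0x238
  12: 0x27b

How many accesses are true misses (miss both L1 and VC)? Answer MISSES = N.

MISSES = 8

#0 0x22b→b34/s2 MISS; vc=[]
#1 0x174→b23/s7 MISS; vc=[]
#2 0x282→b40/s0 MISS; vc=[]
#3 0x17f→b23/s7 L1-HIT; vc=[]
#4 0x2b5→b43/s3 MISS; vc=[]
#5 0x222→b34/s2 L1-HIT; vc=[]
#6 0x202→b32/s0 MISS; vc=[40]
#7 0x238→b35/s3 MISS; vc=[40,43]
#8 0x2b0→b43/s3 VC-HIT; vc=[40,35]
#9 0xa3→b10/s2 MISS; vc=[40,35,34]
#10 0x176→b23/s7 L1-HIT; vc=[40,35,34]
#11 0x238→b35/s3 VC-HIT; vc=[40,43,34]
#12 0x27b→b39/s7 MISS; vc=[43,34,23]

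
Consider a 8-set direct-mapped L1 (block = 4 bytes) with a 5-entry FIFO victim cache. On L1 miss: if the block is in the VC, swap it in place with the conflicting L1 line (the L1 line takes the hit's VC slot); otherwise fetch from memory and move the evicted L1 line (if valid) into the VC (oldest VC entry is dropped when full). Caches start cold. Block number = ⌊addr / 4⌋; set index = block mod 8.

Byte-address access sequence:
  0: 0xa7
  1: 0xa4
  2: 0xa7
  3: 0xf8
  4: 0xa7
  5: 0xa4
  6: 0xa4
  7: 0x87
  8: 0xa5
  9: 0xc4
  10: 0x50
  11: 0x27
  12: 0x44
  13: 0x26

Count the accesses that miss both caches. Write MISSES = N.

MISSES = 7

0: 0xa7 (blk 41, set 1) → MISS  vc=[]
1: 0xa4 (blk 41, set 1) → L1-HIT  vc=[]
2: 0xa7 (blk 41, set 1) → L1-HIT  vc=[]
3: 0xf8 (blk 62, set 6) → MISS  vc=[]
4: 0xa7 (blk 41, set 1) → L1-HIT  vc=[]
5: 0xa4 (blk 41, set 1) → L1-HIT  vc=[]
6: 0xa4 (blk 41, set 1) → L1-HIT  vc=[]
7: 0x87 (blk 33, set 1) → MISS  vc=[41]
8: 0xa5 (blk 41, set 1) → VC-HIT  vc=[33]
9: 0xc4 (blk 49, set 1) → MISS  vc=[33, 41]
10: 0x50 (blk 20, set 4) → MISS  vc=[33, 41]
11: 0x27 (blk 9, set 1) → MISS  vc=[33, 41, 49]
12: 0x44 (blk 17, set 1) → MISS  vc=[33, 41, 49, 9]
13: 0x26 (blk 9, set 1) → VC-HIT  vc=[33, 41, 49, 17]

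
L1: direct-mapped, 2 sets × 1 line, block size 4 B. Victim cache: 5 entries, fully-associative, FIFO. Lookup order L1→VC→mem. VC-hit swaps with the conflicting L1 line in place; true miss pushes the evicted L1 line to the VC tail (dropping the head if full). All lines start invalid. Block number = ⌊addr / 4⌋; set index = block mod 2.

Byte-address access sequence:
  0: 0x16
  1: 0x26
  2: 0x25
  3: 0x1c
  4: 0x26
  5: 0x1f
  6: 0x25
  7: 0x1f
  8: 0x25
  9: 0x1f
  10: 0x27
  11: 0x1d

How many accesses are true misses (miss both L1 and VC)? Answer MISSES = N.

#0 0x16→b5/s1 MISS; vc=[]
#1 0x26→b9/s1 MISS; vc=[5]
#2 0x25→b9/s1 L1-HIT; vc=[5]
#3 0x1c→b7/s1 MISS; vc=[5,9]
#4 0x26→b9/s1 VC-HIT; vc=[5,7]
#5 0x1f→b7/s1 VC-HIT; vc=[5,9]
#6 0x25→b9/s1 VC-HIT; vc=[5,7]
#7 0x1f→b7/s1 VC-HIT; vc=[5,9]
#8 0x25→b9/s1 VC-HIT; vc=[5,7]
#9 0x1f→b7/s1 VC-HIT; vc=[5,9]
#10 0x27→b9/s1 VC-HIT; vc=[5,7]
#11 0x1d→b7/s1 VC-HIT; vc=[5,9]

MISSES = 3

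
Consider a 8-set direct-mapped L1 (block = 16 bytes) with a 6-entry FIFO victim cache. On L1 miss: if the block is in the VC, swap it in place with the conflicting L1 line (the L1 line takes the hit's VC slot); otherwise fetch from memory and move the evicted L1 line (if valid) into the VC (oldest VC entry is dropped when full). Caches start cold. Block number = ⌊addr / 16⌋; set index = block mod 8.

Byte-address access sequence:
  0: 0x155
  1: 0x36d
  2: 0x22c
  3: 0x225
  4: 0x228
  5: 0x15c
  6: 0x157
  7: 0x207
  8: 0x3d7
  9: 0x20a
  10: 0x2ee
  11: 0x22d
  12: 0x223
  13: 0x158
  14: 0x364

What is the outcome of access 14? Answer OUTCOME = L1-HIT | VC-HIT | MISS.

OUTCOME = VC-HIT

#0 0x155→b21/s5 MISS; vc=[]
#1 0x36d→b54/s6 MISS; vc=[]
#2 0x22c→b34/s2 MISS; vc=[]
#3 0x225→b34/s2 L1-HIT; vc=[]
#4 0x228→b34/s2 L1-HIT; vc=[]
#5 0x15c→b21/s5 L1-HIT; vc=[]
#6 0x157→b21/s5 L1-HIT; vc=[]
#7 0x207→b32/s0 MISS; vc=[]
#8 0x3d7→b61/s5 MISS; vc=[21]
#9 0x20a→b32/s0 L1-HIT; vc=[21]
#10 0x2ee→b46/s6 MISS; vc=[21,54]
#11 0x22d→b34/s2 L1-HIT; vc=[21,54]
#12 0x223→b34/s2 L1-HIT; vc=[21,54]
#13 0x158→b21/s5 VC-HIT; vc=[61,54]
#14 0x364→b54/s6 VC-HIT; vc=[61,46]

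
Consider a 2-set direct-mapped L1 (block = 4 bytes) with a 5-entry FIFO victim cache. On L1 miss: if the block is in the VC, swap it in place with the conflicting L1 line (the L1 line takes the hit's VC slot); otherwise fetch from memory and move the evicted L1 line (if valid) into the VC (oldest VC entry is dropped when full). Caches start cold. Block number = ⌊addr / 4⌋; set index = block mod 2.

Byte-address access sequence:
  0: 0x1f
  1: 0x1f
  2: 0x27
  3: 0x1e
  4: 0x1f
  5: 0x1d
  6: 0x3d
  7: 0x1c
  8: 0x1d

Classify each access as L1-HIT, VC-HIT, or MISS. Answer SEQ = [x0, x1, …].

#0 0x1f→b7/s1 MISS; vc=[]
#1 0x1f→b7/s1 L1-HIT; vc=[]
#2 0x27→b9/s1 MISS; vc=[7]
#3 0x1e→b7/s1 VC-HIT; vc=[9]
#4 0x1f→b7/s1 L1-HIT; vc=[9]
#5 0x1d→b7/s1 L1-HIT; vc=[9]
#6 0x3d→b15/s1 MISS; vc=[9,7]
#7 0x1c→b7/s1 VC-HIT; vc=[9,15]
#8 0x1d→b7/s1 L1-HIT; vc=[9,15]

SEQ = [MISS, L1-HIT, MISS, VC-HIT, L1-HIT, L1-HIT, MISS, VC-HIT, L1-HIT]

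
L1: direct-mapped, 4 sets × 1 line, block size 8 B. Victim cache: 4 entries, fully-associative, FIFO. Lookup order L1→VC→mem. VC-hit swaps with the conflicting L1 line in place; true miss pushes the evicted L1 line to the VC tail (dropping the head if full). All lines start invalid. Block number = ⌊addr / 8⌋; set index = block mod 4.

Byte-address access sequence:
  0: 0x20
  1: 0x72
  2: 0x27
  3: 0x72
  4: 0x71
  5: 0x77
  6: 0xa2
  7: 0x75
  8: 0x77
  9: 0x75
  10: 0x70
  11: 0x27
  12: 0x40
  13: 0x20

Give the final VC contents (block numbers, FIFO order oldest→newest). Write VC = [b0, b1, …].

0: 0x20 (blk 4, set 0) → MISS  vc=[]
1: 0x72 (blk 14, set 2) → MISS  vc=[]
2: 0x27 (blk 4, set 0) → L1-HIT  vc=[]
3: 0x72 (blk 14, set 2) → L1-HIT  vc=[]
4: 0x71 (blk 14, set 2) → L1-HIT  vc=[]
5: 0x77 (blk 14, set 2) → L1-HIT  vc=[]
6: 0xa2 (blk 20, set 0) → MISS  vc=[4]
7: 0x75 (blk 14, set 2) → L1-HIT  vc=[4]
8: 0x77 (blk 14, set 2) → L1-HIT  vc=[4]
9: 0x75 (blk 14, set 2) → L1-HIT  vc=[4]
10: 0x70 (blk 14, set 2) → L1-HIT  vc=[4]
11: 0x27 (blk 4, set 0) → VC-HIT  vc=[20]
12: 0x40 (blk 8, set 0) → MISS  vc=[20, 4]
13: 0x20 (blk 4, set 0) → VC-HIT  vc=[20, 8]

VC = [20, 8]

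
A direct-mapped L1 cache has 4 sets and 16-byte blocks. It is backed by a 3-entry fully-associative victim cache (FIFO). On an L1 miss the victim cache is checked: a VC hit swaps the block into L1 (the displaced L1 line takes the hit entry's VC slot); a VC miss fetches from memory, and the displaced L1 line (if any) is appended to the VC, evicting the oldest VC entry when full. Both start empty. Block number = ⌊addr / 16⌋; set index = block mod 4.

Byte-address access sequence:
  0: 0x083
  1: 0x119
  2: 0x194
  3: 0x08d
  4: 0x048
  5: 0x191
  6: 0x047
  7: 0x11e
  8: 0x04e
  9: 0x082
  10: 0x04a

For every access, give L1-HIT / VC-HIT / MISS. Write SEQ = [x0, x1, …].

SEQ = [MISS, MISS, MISS, L1-HIT, MISS, L1-HIT, L1-HIT, VC-HIT, L1-HIT, VC-HIT, VC-HIT]

0: 0x83 (blk 8, set 0) → MISS  vc=[]
1: 0x119 (blk 17, set 1) → MISS  vc=[]
2: 0x194 (blk 25, set 1) → MISS  vc=[17]
3: 0x8d (blk 8, set 0) → L1-HIT  vc=[17]
4: 0x48 (blk 4, set 0) → MISS  vc=[17, 8]
5: 0x191 (blk 25, set 1) → L1-HIT  vc=[17, 8]
6: 0x47 (blk 4, set 0) → L1-HIT  vc=[17, 8]
7: 0x11e (blk 17, set 1) → VC-HIT  vc=[25, 8]
8: 0x4e (blk 4, set 0) → L1-HIT  vc=[25, 8]
9: 0x82 (blk 8, set 0) → VC-HIT  vc=[25, 4]
10: 0x4a (blk 4, set 0) → VC-HIT  vc=[25, 8]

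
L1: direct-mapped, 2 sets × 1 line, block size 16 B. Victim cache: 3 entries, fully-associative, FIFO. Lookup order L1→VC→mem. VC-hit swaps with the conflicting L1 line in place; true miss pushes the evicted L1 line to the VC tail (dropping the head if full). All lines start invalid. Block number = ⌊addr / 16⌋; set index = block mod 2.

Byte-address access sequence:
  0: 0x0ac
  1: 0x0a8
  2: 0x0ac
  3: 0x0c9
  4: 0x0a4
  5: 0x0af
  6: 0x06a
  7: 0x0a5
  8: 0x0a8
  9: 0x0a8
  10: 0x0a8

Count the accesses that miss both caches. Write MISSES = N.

0: 0xac (blk 10, set 0) → MISS  vc=[]
1: 0xa8 (blk 10, set 0) → L1-HIT  vc=[]
2: 0xac (blk 10, set 0) → L1-HIT  vc=[]
3: 0xc9 (blk 12, set 0) → MISS  vc=[10]
4: 0xa4 (blk 10, set 0) → VC-HIT  vc=[12]
5: 0xaf (blk 10, set 0) → L1-HIT  vc=[12]
6: 0x6a (blk 6, set 0) → MISS  vc=[12, 10]
7: 0xa5 (blk 10, set 0) → VC-HIT  vc=[12, 6]
8: 0xa8 (blk 10, set 0) → L1-HIT  vc=[12, 6]
9: 0xa8 (blk 10, set 0) → L1-HIT  vc=[12, 6]
10: 0xa8 (blk 10, set 0) → L1-HIT  vc=[12, 6]

MISSES = 3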